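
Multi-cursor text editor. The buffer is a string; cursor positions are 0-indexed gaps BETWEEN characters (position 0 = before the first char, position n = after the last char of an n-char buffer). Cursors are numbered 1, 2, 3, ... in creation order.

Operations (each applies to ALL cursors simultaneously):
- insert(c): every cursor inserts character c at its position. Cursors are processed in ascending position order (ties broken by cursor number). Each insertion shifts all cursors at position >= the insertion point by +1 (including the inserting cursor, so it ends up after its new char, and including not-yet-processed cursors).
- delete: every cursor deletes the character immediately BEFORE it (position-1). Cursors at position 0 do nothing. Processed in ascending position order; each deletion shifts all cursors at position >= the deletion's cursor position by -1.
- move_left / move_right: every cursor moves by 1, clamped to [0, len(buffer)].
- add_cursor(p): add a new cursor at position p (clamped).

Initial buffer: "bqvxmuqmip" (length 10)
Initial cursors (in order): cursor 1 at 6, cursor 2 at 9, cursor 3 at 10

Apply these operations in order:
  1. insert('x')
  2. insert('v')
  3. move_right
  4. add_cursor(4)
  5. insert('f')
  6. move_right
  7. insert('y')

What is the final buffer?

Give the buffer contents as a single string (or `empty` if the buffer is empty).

After op 1 (insert('x')): buffer="bqvxmuxqmixpx" (len 13), cursors c1@7 c2@11 c3@13, authorship ......1...2.3
After op 2 (insert('v')): buffer="bqvxmuxvqmixvpxv" (len 16), cursors c1@8 c2@13 c3@16, authorship ......11...22.33
After op 3 (move_right): buffer="bqvxmuxvqmixvpxv" (len 16), cursors c1@9 c2@14 c3@16, authorship ......11...22.33
After op 4 (add_cursor(4)): buffer="bqvxmuxvqmixvpxv" (len 16), cursors c4@4 c1@9 c2@14 c3@16, authorship ......11...22.33
After op 5 (insert('f')): buffer="bqvxfmuxvqfmixvpfxvf" (len 20), cursors c4@5 c1@11 c2@17 c3@20, authorship ....4..11.1..22.2333
After op 6 (move_right): buffer="bqvxfmuxvqfmixvpfxvf" (len 20), cursors c4@6 c1@12 c2@18 c3@20, authorship ....4..11.1..22.2333
After op 7 (insert('y')): buffer="bqvxfmyuxvqfmyixvpfxyvfy" (len 24), cursors c4@7 c1@14 c2@21 c3@24, authorship ....4.4.11.1.1.22.232333

Answer: bqvxfmyuxvqfmyixvpfxyvfy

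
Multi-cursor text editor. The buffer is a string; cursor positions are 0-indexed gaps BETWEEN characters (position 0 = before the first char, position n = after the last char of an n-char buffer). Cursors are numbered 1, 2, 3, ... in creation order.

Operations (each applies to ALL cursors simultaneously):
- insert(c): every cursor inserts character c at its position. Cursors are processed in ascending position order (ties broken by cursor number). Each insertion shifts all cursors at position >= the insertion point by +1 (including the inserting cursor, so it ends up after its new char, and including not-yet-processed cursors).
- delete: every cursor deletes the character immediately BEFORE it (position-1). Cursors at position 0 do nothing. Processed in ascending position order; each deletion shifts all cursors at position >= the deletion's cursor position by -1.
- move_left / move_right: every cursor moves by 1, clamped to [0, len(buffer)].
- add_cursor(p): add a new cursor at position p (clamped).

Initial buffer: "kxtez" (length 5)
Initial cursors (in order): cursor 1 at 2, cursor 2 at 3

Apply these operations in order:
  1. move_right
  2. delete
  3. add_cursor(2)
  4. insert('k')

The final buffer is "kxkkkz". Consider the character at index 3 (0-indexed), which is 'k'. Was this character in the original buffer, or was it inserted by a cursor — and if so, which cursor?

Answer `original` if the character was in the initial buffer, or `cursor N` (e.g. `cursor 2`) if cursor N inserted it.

Answer: cursor 2

Derivation:
After op 1 (move_right): buffer="kxtez" (len 5), cursors c1@3 c2@4, authorship .....
After op 2 (delete): buffer="kxz" (len 3), cursors c1@2 c2@2, authorship ...
After op 3 (add_cursor(2)): buffer="kxz" (len 3), cursors c1@2 c2@2 c3@2, authorship ...
After op 4 (insert('k')): buffer="kxkkkz" (len 6), cursors c1@5 c2@5 c3@5, authorship ..123.
Authorship (.=original, N=cursor N): . . 1 2 3 .
Index 3: author = 2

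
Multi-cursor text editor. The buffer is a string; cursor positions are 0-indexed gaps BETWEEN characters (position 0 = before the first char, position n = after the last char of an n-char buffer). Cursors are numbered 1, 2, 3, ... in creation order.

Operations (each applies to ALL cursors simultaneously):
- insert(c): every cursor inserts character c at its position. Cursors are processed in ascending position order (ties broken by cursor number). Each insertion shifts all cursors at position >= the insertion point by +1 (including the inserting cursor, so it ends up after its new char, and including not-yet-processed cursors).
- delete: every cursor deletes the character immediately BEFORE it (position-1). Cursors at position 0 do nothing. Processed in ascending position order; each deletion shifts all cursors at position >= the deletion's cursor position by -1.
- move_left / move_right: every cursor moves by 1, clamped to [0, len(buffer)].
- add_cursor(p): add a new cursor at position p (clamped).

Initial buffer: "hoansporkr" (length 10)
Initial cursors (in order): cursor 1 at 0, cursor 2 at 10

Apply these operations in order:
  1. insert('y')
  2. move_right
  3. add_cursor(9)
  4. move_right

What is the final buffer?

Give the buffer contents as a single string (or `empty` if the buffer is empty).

Answer: yhoansporkry

Derivation:
After op 1 (insert('y')): buffer="yhoansporkry" (len 12), cursors c1@1 c2@12, authorship 1..........2
After op 2 (move_right): buffer="yhoansporkry" (len 12), cursors c1@2 c2@12, authorship 1..........2
After op 3 (add_cursor(9)): buffer="yhoansporkry" (len 12), cursors c1@2 c3@9 c2@12, authorship 1..........2
After op 4 (move_right): buffer="yhoansporkry" (len 12), cursors c1@3 c3@10 c2@12, authorship 1..........2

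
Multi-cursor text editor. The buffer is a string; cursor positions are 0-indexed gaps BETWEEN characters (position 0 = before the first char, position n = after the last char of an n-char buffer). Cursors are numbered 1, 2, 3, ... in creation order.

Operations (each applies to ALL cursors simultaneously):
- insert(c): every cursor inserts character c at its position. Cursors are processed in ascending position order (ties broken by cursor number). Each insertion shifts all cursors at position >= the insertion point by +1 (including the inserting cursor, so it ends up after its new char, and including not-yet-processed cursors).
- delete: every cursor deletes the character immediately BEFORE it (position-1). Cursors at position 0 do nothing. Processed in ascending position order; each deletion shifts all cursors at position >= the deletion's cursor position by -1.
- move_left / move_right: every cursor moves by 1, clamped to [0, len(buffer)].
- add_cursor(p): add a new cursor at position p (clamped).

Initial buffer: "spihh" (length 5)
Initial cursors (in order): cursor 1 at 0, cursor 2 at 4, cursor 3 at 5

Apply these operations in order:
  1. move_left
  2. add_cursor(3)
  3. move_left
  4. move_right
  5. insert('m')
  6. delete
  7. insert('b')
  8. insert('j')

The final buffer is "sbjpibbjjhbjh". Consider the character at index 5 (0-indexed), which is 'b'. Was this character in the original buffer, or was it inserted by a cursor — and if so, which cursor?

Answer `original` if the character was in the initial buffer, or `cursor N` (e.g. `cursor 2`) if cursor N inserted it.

Answer: cursor 2

Derivation:
After op 1 (move_left): buffer="spihh" (len 5), cursors c1@0 c2@3 c3@4, authorship .....
After op 2 (add_cursor(3)): buffer="spihh" (len 5), cursors c1@0 c2@3 c4@3 c3@4, authorship .....
After op 3 (move_left): buffer="spihh" (len 5), cursors c1@0 c2@2 c4@2 c3@3, authorship .....
After op 4 (move_right): buffer="spihh" (len 5), cursors c1@1 c2@3 c4@3 c3@4, authorship .....
After op 5 (insert('m')): buffer="smpimmhmh" (len 9), cursors c1@2 c2@6 c4@6 c3@8, authorship .1..24.3.
After op 6 (delete): buffer="spihh" (len 5), cursors c1@1 c2@3 c4@3 c3@4, authorship .....
After op 7 (insert('b')): buffer="sbpibbhbh" (len 9), cursors c1@2 c2@6 c4@6 c3@8, authorship .1..24.3.
After op 8 (insert('j')): buffer="sbjpibbjjhbjh" (len 13), cursors c1@3 c2@9 c4@9 c3@12, authorship .11..2424.33.
Authorship (.=original, N=cursor N): . 1 1 . . 2 4 2 4 . 3 3 .
Index 5: author = 2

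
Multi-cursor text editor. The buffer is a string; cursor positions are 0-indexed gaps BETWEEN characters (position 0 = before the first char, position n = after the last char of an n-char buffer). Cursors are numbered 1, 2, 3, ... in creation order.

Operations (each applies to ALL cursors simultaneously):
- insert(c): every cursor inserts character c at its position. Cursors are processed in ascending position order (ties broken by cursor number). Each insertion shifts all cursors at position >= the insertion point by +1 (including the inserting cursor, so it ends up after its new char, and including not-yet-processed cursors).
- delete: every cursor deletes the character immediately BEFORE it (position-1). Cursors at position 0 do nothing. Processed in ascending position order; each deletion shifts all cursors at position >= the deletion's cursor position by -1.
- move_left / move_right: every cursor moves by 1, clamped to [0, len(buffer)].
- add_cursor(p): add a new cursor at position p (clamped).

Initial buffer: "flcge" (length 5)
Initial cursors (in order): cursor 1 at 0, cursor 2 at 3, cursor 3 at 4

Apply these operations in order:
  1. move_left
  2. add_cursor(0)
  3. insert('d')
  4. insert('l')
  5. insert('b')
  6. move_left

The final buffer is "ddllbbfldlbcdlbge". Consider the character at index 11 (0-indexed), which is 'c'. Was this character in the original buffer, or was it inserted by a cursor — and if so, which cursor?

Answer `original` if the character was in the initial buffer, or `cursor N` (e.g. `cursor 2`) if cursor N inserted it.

After op 1 (move_left): buffer="flcge" (len 5), cursors c1@0 c2@2 c3@3, authorship .....
After op 2 (add_cursor(0)): buffer="flcge" (len 5), cursors c1@0 c4@0 c2@2 c3@3, authorship .....
After op 3 (insert('d')): buffer="ddfldcdge" (len 9), cursors c1@2 c4@2 c2@5 c3@7, authorship 14..2.3..
After op 4 (insert('l')): buffer="ddllfldlcdlge" (len 13), cursors c1@4 c4@4 c2@8 c3@11, authorship 1414..22.33..
After op 5 (insert('b')): buffer="ddllbbfldlbcdlbge" (len 17), cursors c1@6 c4@6 c2@11 c3@15, authorship 141414..222.333..
After op 6 (move_left): buffer="ddllbbfldlbcdlbge" (len 17), cursors c1@5 c4@5 c2@10 c3@14, authorship 141414..222.333..
Authorship (.=original, N=cursor N): 1 4 1 4 1 4 . . 2 2 2 . 3 3 3 . .
Index 11: author = original

Answer: original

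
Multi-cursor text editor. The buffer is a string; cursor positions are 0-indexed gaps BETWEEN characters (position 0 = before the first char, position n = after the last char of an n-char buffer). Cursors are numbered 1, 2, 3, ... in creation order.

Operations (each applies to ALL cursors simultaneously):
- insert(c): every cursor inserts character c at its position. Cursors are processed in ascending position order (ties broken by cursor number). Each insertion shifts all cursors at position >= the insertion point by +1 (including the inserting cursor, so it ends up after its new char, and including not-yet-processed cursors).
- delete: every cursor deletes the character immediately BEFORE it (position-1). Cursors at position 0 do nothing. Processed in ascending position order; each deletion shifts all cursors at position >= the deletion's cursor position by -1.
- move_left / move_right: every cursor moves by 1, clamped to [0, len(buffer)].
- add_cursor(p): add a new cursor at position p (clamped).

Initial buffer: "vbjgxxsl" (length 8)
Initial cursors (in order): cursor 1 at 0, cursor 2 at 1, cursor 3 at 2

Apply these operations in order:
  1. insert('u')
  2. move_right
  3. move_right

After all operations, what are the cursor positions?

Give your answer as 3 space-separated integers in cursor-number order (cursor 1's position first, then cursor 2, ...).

After op 1 (insert('u')): buffer="uvubujgxxsl" (len 11), cursors c1@1 c2@3 c3@5, authorship 1.2.3......
After op 2 (move_right): buffer="uvubujgxxsl" (len 11), cursors c1@2 c2@4 c3@6, authorship 1.2.3......
After op 3 (move_right): buffer="uvubujgxxsl" (len 11), cursors c1@3 c2@5 c3@7, authorship 1.2.3......

Answer: 3 5 7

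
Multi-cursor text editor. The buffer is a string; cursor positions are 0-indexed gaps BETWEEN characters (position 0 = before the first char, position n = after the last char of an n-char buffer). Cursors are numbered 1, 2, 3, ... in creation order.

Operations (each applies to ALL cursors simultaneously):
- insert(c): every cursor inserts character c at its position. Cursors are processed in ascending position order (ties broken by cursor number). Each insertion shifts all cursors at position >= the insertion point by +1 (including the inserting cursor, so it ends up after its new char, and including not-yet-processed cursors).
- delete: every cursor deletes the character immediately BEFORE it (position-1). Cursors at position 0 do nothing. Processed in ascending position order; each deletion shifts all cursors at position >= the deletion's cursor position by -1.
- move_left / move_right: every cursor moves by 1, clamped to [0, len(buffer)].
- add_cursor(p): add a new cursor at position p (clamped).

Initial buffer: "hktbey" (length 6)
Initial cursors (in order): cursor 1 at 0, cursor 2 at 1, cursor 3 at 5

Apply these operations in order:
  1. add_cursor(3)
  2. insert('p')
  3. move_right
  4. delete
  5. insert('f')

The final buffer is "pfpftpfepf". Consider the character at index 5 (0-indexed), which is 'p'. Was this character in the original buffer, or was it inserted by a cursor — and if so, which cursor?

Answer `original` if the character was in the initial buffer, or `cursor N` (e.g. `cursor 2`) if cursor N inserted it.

After op 1 (add_cursor(3)): buffer="hktbey" (len 6), cursors c1@0 c2@1 c4@3 c3@5, authorship ......
After op 2 (insert('p')): buffer="phpktpbepy" (len 10), cursors c1@1 c2@3 c4@6 c3@9, authorship 1.2..4..3.
After op 3 (move_right): buffer="phpktpbepy" (len 10), cursors c1@2 c2@4 c4@7 c3@10, authorship 1.2..4..3.
After op 4 (delete): buffer="pptpep" (len 6), cursors c1@1 c2@2 c4@4 c3@6, authorship 12.4.3
After op 5 (insert('f')): buffer="pfpftpfepf" (len 10), cursors c1@2 c2@4 c4@7 c3@10, authorship 1122.44.33
Authorship (.=original, N=cursor N): 1 1 2 2 . 4 4 . 3 3
Index 5: author = 4

Answer: cursor 4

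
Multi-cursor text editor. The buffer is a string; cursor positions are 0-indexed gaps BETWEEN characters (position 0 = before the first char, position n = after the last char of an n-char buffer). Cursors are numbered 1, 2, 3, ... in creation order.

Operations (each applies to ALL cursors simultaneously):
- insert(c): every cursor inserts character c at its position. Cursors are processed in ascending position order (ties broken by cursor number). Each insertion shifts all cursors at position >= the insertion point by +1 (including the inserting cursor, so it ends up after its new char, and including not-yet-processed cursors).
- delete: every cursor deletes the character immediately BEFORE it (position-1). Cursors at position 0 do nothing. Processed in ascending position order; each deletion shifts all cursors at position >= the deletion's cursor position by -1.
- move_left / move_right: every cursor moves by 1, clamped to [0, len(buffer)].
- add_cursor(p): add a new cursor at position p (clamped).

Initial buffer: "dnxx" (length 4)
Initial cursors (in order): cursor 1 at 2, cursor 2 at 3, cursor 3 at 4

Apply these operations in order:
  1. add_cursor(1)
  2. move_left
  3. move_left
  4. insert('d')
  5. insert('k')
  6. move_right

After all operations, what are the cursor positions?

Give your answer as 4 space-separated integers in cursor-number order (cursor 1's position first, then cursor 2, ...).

Answer: 5 8 11 5

Derivation:
After op 1 (add_cursor(1)): buffer="dnxx" (len 4), cursors c4@1 c1@2 c2@3 c3@4, authorship ....
After op 2 (move_left): buffer="dnxx" (len 4), cursors c4@0 c1@1 c2@2 c3@3, authorship ....
After op 3 (move_left): buffer="dnxx" (len 4), cursors c1@0 c4@0 c2@1 c3@2, authorship ....
After op 4 (insert('d')): buffer="ddddndxx" (len 8), cursors c1@2 c4@2 c2@4 c3@6, authorship 14.2.3..
After op 5 (insert('k')): buffer="ddkkddkndkxx" (len 12), cursors c1@4 c4@4 c2@7 c3@10, authorship 1414.22.33..
After op 6 (move_right): buffer="ddkkddkndkxx" (len 12), cursors c1@5 c4@5 c2@8 c3@11, authorship 1414.22.33..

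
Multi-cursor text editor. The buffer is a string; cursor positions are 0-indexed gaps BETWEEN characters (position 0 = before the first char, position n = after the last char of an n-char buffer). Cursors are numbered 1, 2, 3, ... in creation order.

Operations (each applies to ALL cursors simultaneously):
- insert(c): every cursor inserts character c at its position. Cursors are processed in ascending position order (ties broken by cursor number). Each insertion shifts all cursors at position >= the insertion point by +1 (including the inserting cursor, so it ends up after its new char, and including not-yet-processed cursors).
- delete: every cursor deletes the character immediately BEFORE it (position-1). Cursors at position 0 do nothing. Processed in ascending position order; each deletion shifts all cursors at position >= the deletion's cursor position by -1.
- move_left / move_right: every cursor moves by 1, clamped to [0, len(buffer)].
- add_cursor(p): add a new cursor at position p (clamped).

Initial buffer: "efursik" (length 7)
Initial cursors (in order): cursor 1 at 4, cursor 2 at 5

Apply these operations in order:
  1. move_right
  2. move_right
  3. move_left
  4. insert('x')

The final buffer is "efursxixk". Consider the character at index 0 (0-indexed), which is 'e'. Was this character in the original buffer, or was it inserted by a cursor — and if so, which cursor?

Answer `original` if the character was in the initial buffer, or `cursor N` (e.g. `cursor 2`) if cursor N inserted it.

Answer: original

Derivation:
After op 1 (move_right): buffer="efursik" (len 7), cursors c1@5 c2@6, authorship .......
After op 2 (move_right): buffer="efursik" (len 7), cursors c1@6 c2@7, authorship .......
After op 3 (move_left): buffer="efursik" (len 7), cursors c1@5 c2@6, authorship .......
After op 4 (insert('x')): buffer="efursxixk" (len 9), cursors c1@6 c2@8, authorship .....1.2.
Authorship (.=original, N=cursor N): . . . . . 1 . 2 .
Index 0: author = original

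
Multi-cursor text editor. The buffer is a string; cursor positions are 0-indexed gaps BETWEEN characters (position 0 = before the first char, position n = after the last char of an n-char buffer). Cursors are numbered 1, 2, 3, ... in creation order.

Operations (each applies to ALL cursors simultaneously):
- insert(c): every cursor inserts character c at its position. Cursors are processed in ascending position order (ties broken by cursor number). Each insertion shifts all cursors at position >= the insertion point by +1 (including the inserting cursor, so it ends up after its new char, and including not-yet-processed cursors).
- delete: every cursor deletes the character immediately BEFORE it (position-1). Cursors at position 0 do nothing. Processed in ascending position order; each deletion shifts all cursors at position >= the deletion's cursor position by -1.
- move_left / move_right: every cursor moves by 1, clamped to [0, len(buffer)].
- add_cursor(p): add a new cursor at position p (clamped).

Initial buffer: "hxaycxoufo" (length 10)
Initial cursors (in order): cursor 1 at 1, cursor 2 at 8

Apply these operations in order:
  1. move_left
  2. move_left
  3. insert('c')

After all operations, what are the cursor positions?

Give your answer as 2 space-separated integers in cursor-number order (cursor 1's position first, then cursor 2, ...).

After op 1 (move_left): buffer="hxaycxoufo" (len 10), cursors c1@0 c2@7, authorship ..........
After op 2 (move_left): buffer="hxaycxoufo" (len 10), cursors c1@0 c2@6, authorship ..........
After op 3 (insert('c')): buffer="chxaycxcoufo" (len 12), cursors c1@1 c2@8, authorship 1......2....

Answer: 1 8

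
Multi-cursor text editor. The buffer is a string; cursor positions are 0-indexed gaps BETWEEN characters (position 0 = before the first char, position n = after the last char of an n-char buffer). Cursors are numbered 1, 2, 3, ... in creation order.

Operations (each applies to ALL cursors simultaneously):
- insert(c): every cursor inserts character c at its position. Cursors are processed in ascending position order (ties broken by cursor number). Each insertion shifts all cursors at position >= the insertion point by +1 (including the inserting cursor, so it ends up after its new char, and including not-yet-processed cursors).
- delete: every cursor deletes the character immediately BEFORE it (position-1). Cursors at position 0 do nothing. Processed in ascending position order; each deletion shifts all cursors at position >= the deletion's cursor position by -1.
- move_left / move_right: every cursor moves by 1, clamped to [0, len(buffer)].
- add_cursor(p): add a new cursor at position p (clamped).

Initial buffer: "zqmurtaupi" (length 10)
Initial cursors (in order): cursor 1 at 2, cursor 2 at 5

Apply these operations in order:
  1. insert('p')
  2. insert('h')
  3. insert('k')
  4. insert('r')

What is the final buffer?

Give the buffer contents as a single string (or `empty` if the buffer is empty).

After op 1 (insert('p')): buffer="zqpmurptaupi" (len 12), cursors c1@3 c2@7, authorship ..1...2.....
After op 2 (insert('h')): buffer="zqphmurphtaupi" (len 14), cursors c1@4 c2@9, authorship ..11...22.....
After op 3 (insert('k')): buffer="zqphkmurphktaupi" (len 16), cursors c1@5 c2@11, authorship ..111...222.....
After op 4 (insert('r')): buffer="zqphkrmurphkrtaupi" (len 18), cursors c1@6 c2@13, authorship ..1111...2222.....

Answer: zqphkrmurphkrtaupi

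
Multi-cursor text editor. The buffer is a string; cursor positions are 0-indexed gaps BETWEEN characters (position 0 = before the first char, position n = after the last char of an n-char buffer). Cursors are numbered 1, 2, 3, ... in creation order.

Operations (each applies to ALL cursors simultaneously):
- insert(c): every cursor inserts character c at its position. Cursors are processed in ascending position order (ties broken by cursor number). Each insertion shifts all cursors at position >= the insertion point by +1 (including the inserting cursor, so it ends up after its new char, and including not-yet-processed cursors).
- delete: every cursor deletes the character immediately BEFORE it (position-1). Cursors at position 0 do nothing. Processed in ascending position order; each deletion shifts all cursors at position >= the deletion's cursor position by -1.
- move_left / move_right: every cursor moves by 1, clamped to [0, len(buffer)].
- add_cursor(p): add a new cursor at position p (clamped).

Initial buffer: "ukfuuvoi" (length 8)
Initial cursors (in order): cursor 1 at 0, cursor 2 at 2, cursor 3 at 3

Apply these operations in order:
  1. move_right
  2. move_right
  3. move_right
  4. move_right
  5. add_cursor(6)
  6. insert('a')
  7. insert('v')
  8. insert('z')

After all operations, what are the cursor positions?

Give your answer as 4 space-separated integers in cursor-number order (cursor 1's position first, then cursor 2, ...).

Answer: 7 15 19 15

Derivation:
After op 1 (move_right): buffer="ukfuuvoi" (len 8), cursors c1@1 c2@3 c3@4, authorship ........
After op 2 (move_right): buffer="ukfuuvoi" (len 8), cursors c1@2 c2@4 c3@5, authorship ........
After op 3 (move_right): buffer="ukfuuvoi" (len 8), cursors c1@3 c2@5 c3@6, authorship ........
After op 4 (move_right): buffer="ukfuuvoi" (len 8), cursors c1@4 c2@6 c3@7, authorship ........
After op 5 (add_cursor(6)): buffer="ukfuuvoi" (len 8), cursors c1@4 c2@6 c4@6 c3@7, authorship ........
After op 6 (insert('a')): buffer="ukfuauvaaoai" (len 12), cursors c1@5 c2@9 c4@9 c3@11, authorship ....1..24.3.
After op 7 (insert('v')): buffer="ukfuavuvaavvoavi" (len 16), cursors c1@6 c2@12 c4@12 c3@15, authorship ....11..2424.33.
After op 8 (insert('z')): buffer="ukfuavzuvaavvzzoavzi" (len 20), cursors c1@7 c2@15 c4@15 c3@19, authorship ....111..242424.333.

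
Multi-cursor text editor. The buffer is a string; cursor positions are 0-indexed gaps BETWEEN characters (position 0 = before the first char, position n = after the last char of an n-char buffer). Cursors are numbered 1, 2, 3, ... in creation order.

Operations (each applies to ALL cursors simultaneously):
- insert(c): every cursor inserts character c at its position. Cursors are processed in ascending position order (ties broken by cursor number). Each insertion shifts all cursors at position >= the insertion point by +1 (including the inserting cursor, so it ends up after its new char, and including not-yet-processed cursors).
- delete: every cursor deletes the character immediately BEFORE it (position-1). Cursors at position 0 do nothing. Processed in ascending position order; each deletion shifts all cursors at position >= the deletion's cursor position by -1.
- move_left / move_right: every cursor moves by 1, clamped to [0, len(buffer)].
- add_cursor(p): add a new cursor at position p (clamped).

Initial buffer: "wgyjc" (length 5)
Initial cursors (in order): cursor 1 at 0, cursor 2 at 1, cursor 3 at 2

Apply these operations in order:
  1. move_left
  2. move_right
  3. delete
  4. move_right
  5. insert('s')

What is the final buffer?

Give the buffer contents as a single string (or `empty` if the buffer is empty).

After op 1 (move_left): buffer="wgyjc" (len 5), cursors c1@0 c2@0 c3@1, authorship .....
After op 2 (move_right): buffer="wgyjc" (len 5), cursors c1@1 c2@1 c3@2, authorship .....
After op 3 (delete): buffer="yjc" (len 3), cursors c1@0 c2@0 c3@0, authorship ...
After op 4 (move_right): buffer="yjc" (len 3), cursors c1@1 c2@1 c3@1, authorship ...
After op 5 (insert('s')): buffer="ysssjc" (len 6), cursors c1@4 c2@4 c3@4, authorship .123..

Answer: ysssjc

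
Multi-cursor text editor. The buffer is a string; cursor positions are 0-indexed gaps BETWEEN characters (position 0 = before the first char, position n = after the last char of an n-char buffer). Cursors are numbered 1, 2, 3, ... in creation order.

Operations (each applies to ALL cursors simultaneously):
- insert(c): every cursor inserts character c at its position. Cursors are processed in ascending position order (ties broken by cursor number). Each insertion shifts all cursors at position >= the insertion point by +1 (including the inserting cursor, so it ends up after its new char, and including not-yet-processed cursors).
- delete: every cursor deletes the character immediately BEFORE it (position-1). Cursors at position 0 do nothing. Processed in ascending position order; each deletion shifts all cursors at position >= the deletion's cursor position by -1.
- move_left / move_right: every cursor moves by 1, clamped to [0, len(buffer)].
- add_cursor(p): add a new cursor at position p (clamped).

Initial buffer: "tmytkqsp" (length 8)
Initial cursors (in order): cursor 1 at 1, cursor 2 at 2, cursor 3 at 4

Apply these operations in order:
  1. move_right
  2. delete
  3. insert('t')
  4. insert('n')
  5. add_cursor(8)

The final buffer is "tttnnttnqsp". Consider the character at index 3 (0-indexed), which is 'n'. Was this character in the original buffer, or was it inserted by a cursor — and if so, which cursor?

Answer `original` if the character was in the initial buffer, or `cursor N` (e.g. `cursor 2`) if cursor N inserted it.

Answer: cursor 1

Derivation:
After op 1 (move_right): buffer="tmytkqsp" (len 8), cursors c1@2 c2@3 c3@5, authorship ........
After op 2 (delete): buffer="ttqsp" (len 5), cursors c1@1 c2@1 c3@2, authorship .....
After op 3 (insert('t')): buffer="tttttqsp" (len 8), cursors c1@3 c2@3 c3@5, authorship .12.3...
After op 4 (insert('n')): buffer="tttnnttnqsp" (len 11), cursors c1@5 c2@5 c3@8, authorship .1212.33...
After op 5 (add_cursor(8)): buffer="tttnnttnqsp" (len 11), cursors c1@5 c2@5 c3@8 c4@8, authorship .1212.33...
Authorship (.=original, N=cursor N): . 1 2 1 2 . 3 3 . . .
Index 3: author = 1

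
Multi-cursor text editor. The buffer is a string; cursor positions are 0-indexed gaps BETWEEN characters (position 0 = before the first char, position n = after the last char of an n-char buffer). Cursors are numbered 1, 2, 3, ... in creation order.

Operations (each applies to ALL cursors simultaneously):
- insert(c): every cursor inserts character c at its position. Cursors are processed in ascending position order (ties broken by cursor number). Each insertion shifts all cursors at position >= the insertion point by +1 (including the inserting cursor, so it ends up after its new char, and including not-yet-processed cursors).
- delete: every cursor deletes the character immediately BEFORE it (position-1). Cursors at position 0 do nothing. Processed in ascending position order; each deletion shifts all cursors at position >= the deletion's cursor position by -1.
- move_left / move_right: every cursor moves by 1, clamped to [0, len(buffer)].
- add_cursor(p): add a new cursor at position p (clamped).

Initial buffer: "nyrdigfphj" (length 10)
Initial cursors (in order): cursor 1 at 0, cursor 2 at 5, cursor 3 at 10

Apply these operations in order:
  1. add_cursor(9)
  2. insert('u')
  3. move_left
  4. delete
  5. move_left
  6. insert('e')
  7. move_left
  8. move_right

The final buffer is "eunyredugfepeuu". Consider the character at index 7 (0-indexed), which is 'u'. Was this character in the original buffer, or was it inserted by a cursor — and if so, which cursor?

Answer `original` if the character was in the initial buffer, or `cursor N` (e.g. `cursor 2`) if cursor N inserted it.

Answer: cursor 2

Derivation:
After op 1 (add_cursor(9)): buffer="nyrdigfphj" (len 10), cursors c1@0 c2@5 c4@9 c3@10, authorship ..........
After op 2 (insert('u')): buffer="unyrdiugfphuju" (len 14), cursors c1@1 c2@7 c4@12 c3@14, authorship 1.....2....4.3
After op 3 (move_left): buffer="unyrdiugfphuju" (len 14), cursors c1@0 c2@6 c4@11 c3@13, authorship 1.....2....4.3
After op 4 (delete): buffer="unyrdugfpuu" (len 11), cursors c1@0 c2@5 c4@9 c3@10, authorship 1....2...43
After op 5 (move_left): buffer="unyrdugfpuu" (len 11), cursors c1@0 c2@4 c4@8 c3@9, authorship 1....2...43
After op 6 (insert('e')): buffer="eunyredugfepeuu" (len 15), cursors c1@1 c2@6 c4@11 c3@13, authorship 11...2.2..4.343
After op 7 (move_left): buffer="eunyredugfepeuu" (len 15), cursors c1@0 c2@5 c4@10 c3@12, authorship 11...2.2..4.343
After op 8 (move_right): buffer="eunyredugfepeuu" (len 15), cursors c1@1 c2@6 c4@11 c3@13, authorship 11...2.2..4.343
Authorship (.=original, N=cursor N): 1 1 . . . 2 . 2 . . 4 . 3 4 3
Index 7: author = 2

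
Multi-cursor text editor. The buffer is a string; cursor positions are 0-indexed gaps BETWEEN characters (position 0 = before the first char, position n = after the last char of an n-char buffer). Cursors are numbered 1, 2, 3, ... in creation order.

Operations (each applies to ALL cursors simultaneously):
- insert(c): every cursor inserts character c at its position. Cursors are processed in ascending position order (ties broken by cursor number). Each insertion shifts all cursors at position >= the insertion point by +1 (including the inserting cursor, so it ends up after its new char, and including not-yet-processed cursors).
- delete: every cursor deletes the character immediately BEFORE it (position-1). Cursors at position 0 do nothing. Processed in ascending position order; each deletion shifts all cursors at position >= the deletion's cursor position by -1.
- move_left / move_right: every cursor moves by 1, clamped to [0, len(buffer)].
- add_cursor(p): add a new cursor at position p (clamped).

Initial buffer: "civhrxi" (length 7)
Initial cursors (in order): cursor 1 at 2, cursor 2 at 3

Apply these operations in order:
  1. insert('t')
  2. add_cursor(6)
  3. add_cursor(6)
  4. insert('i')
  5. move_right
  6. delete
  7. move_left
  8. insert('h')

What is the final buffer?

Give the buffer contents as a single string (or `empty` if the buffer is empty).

After op 1 (insert('t')): buffer="citvthrxi" (len 9), cursors c1@3 c2@5, authorship ..1.2....
After op 2 (add_cursor(6)): buffer="citvthrxi" (len 9), cursors c1@3 c2@5 c3@6, authorship ..1.2....
After op 3 (add_cursor(6)): buffer="citvthrxi" (len 9), cursors c1@3 c2@5 c3@6 c4@6, authorship ..1.2....
After op 4 (insert('i')): buffer="citivtihiirxi" (len 13), cursors c1@4 c2@7 c3@10 c4@10, authorship ..11.22.34...
After op 5 (move_right): buffer="citivtihiirxi" (len 13), cursors c1@5 c2@8 c3@11 c4@11, authorship ..11.22.34...
After op 6 (delete): buffer="cititiixi" (len 9), cursors c1@4 c2@6 c3@7 c4@7, authorship ..11223..
After op 7 (move_left): buffer="cititiixi" (len 9), cursors c1@3 c2@5 c3@6 c4@6, authorship ..11223..
After op 8 (insert('h')): buffer="cithithihhixi" (len 13), cursors c1@4 c2@7 c3@10 c4@10, authorship ..111222343..

Answer: cithithihhixi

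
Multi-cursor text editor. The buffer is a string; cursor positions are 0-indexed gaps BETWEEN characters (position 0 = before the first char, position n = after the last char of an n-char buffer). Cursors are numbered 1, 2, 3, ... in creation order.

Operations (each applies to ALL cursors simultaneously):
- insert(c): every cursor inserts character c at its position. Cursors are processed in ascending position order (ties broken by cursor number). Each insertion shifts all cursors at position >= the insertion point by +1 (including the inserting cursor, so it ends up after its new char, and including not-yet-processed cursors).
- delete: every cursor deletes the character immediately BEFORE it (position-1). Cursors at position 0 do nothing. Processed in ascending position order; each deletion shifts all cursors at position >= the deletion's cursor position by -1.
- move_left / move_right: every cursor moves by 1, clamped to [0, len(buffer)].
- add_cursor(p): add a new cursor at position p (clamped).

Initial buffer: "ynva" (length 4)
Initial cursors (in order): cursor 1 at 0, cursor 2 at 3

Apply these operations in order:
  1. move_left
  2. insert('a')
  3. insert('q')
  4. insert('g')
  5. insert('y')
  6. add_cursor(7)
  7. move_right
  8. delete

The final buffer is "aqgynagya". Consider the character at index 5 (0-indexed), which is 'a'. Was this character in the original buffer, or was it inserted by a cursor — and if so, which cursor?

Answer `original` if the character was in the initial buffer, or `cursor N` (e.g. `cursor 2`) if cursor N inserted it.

After op 1 (move_left): buffer="ynva" (len 4), cursors c1@0 c2@2, authorship ....
After op 2 (insert('a')): buffer="aynava" (len 6), cursors c1@1 c2@4, authorship 1..2..
After op 3 (insert('q')): buffer="aqynaqva" (len 8), cursors c1@2 c2@6, authorship 11..22..
After op 4 (insert('g')): buffer="aqgynaqgva" (len 10), cursors c1@3 c2@8, authorship 111..222..
After op 5 (insert('y')): buffer="aqgyynaqgyva" (len 12), cursors c1@4 c2@10, authorship 1111..2222..
After op 6 (add_cursor(7)): buffer="aqgyynaqgyva" (len 12), cursors c1@4 c3@7 c2@10, authorship 1111..2222..
After op 7 (move_right): buffer="aqgyynaqgyva" (len 12), cursors c1@5 c3@8 c2@11, authorship 1111..2222..
After op 8 (delete): buffer="aqgynagya" (len 9), cursors c1@4 c3@6 c2@8, authorship 1111.222.
Authorship (.=original, N=cursor N): 1 1 1 1 . 2 2 2 .
Index 5: author = 2

Answer: cursor 2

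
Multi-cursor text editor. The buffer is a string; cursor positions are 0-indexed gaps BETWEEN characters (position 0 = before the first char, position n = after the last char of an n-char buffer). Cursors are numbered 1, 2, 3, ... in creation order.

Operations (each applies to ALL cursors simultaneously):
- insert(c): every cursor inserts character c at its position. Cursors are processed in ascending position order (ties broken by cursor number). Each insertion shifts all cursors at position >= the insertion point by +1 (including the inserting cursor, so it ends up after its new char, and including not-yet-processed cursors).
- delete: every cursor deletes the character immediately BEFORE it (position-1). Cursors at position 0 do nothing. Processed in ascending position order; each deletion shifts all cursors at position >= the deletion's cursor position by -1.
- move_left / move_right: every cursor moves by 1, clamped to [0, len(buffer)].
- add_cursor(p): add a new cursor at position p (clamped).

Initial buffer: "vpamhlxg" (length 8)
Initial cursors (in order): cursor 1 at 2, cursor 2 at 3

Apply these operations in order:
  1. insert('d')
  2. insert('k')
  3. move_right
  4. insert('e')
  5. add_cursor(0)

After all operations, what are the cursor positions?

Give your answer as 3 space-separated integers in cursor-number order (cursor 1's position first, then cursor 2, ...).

After op 1 (insert('d')): buffer="vpdadmhlxg" (len 10), cursors c1@3 c2@5, authorship ..1.2.....
After op 2 (insert('k')): buffer="vpdkadkmhlxg" (len 12), cursors c1@4 c2@7, authorship ..11.22.....
After op 3 (move_right): buffer="vpdkadkmhlxg" (len 12), cursors c1@5 c2@8, authorship ..11.22.....
After op 4 (insert('e')): buffer="vpdkaedkmehlxg" (len 14), cursors c1@6 c2@10, authorship ..11.122.2....
After op 5 (add_cursor(0)): buffer="vpdkaedkmehlxg" (len 14), cursors c3@0 c1@6 c2@10, authorship ..11.122.2....

Answer: 6 10 0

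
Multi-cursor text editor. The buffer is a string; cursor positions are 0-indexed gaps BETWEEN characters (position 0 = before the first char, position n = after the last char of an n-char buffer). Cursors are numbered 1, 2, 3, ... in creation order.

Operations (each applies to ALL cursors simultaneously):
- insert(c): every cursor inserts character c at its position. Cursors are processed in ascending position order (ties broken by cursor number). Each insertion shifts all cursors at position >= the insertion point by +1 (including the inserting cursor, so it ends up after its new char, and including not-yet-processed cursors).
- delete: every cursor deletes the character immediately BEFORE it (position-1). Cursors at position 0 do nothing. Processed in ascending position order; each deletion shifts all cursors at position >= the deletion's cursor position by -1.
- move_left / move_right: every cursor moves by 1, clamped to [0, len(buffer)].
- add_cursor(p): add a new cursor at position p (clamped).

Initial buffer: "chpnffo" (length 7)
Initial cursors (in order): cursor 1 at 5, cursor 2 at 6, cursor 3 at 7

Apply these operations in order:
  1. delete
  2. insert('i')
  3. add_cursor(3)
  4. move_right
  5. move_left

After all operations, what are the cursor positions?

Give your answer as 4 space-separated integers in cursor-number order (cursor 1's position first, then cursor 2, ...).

Answer: 6 6 6 3

Derivation:
After op 1 (delete): buffer="chpn" (len 4), cursors c1@4 c2@4 c3@4, authorship ....
After op 2 (insert('i')): buffer="chpniii" (len 7), cursors c1@7 c2@7 c3@7, authorship ....123
After op 3 (add_cursor(3)): buffer="chpniii" (len 7), cursors c4@3 c1@7 c2@7 c3@7, authorship ....123
After op 4 (move_right): buffer="chpniii" (len 7), cursors c4@4 c1@7 c2@7 c3@7, authorship ....123
After op 5 (move_left): buffer="chpniii" (len 7), cursors c4@3 c1@6 c2@6 c3@6, authorship ....123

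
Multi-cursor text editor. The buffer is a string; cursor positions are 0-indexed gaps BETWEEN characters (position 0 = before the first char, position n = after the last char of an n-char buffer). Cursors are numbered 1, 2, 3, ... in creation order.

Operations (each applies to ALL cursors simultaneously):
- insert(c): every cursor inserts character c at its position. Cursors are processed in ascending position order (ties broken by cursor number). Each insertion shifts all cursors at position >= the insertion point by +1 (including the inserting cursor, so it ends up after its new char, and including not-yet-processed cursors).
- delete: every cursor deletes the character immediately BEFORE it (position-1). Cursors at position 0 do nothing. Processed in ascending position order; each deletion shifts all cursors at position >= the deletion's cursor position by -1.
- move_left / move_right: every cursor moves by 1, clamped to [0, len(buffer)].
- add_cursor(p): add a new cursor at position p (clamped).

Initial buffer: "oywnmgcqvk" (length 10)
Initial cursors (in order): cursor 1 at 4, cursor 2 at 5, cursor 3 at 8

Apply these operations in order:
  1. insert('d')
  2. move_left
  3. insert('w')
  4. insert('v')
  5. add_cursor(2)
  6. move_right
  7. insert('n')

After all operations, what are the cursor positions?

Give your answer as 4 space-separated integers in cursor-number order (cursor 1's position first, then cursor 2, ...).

After op 1 (insert('d')): buffer="oywndmdgcqdvk" (len 13), cursors c1@5 c2@7 c3@11, authorship ....1.2...3..
After op 2 (move_left): buffer="oywndmdgcqdvk" (len 13), cursors c1@4 c2@6 c3@10, authorship ....1.2...3..
After op 3 (insert('w')): buffer="oywnwdmwdgcqwdvk" (len 16), cursors c1@5 c2@8 c3@13, authorship ....11.22...33..
After op 4 (insert('v')): buffer="oywnwvdmwvdgcqwvdvk" (len 19), cursors c1@6 c2@10 c3@16, authorship ....111.222...333..
After op 5 (add_cursor(2)): buffer="oywnwvdmwvdgcqwvdvk" (len 19), cursors c4@2 c1@6 c2@10 c3@16, authorship ....111.222...333..
After op 6 (move_right): buffer="oywnwvdmwvdgcqwvdvk" (len 19), cursors c4@3 c1@7 c2@11 c3@17, authorship ....111.222...333..
After op 7 (insert('n')): buffer="oywnnwvdnmwvdngcqwvdnvk" (len 23), cursors c4@4 c1@9 c2@14 c3@21, authorship ...4.1111.2222...3333..

Answer: 9 14 21 4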